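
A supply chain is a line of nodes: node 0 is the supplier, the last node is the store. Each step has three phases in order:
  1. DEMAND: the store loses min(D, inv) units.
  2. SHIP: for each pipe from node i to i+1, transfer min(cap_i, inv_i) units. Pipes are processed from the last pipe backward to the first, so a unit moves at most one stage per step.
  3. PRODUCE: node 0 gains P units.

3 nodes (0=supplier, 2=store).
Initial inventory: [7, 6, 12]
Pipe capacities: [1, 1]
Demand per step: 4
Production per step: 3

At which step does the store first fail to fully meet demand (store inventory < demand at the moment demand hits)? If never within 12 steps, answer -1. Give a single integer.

Step 1: demand=4,sold=4 ship[1->2]=1 ship[0->1]=1 prod=3 -> [9 6 9]
Step 2: demand=4,sold=4 ship[1->2]=1 ship[0->1]=1 prod=3 -> [11 6 6]
Step 3: demand=4,sold=4 ship[1->2]=1 ship[0->1]=1 prod=3 -> [13 6 3]
Step 4: demand=4,sold=3 ship[1->2]=1 ship[0->1]=1 prod=3 -> [15 6 1]
Step 5: demand=4,sold=1 ship[1->2]=1 ship[0->1]=1 prod=3 -> [17 6 1]
Step 6: demand=4,sold=1 ship[1->2]=1 ship[0->1]=1 prod=3 -> [19 6 1]
Step 7: demand=4,sold=1 ship[1->2]=1 ship[0->1]=1 prod=3 -> [21 6 1]
Step 8: demand=4,sold=1 ship[1->2]=1 ship[0->1]=1 prod=3 -> [23 6 1]
Step 9: demand=4,sold=1 ship[1->2]=1 ship[0->1]=1 prod=3 -> [25 6 1]
Step 10: demand=4,sold=1 ship[1->2]=1 ship[0->1]=1 prod=3 -> [27 6 1]
Step 11: demand=4,sold=1 ship[1->2]=1 ship[0->1]=1 prod=3 -> [29 6 1]
Step 12: demand=4,sold=1 ship[1->2]=1 ship[0->1]=1 prod=3 -> [31 6 1]
First stockout at step 4

4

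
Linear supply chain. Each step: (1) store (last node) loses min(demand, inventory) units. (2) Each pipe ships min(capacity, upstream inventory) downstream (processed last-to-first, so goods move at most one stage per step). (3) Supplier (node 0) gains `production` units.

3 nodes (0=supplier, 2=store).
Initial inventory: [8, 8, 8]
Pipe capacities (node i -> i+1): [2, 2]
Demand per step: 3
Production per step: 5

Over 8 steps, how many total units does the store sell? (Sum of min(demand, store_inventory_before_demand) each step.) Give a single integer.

Step 1: sold=3 (running total=3) -> [11 8 7]
Step 2: sold=3 (running total=6) -> [14 8 6]
Step 3: sold=3 (running total=9) -> [17 8 5]
Step 4: sold=3 (running total=12) -> [20 8 4]
Step 5: sold=3 (running total=15) -> [23 8 3]
Step 6: sold=3 (running total=18) -> [26 8 2]
Step 7: sold=2 (running total=20) -> [29 8 2]
Step 8: sold=2 (running total=22) -> [32 8 2]

Answer: 22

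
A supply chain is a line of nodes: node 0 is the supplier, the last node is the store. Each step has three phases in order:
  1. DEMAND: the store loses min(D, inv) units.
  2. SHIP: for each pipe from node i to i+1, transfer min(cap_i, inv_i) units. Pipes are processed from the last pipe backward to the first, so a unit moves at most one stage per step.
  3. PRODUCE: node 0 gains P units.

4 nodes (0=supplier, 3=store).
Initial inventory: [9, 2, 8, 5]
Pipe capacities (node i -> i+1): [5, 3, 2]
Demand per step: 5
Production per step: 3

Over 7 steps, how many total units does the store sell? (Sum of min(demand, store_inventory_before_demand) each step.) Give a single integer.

Step 1: sold=5 (running total=5) -> [7 5 8 2]
Step 2: sold=2 (running total=7) -> [5 7 9 2]
Step 3: sold=2 (running total=9) -> [3 9 10 2]
Step 4: sold=2 (running total=11) -> [3 9 11 2]
Step 5: sold=2 (running total=13) -> [3 9 12 2]
Step 6: sold=2 (running total=15) -> [3 9 13 2]
Step 7: sold=2 (running total=17) -> [3 9 14 2]

Answer: 17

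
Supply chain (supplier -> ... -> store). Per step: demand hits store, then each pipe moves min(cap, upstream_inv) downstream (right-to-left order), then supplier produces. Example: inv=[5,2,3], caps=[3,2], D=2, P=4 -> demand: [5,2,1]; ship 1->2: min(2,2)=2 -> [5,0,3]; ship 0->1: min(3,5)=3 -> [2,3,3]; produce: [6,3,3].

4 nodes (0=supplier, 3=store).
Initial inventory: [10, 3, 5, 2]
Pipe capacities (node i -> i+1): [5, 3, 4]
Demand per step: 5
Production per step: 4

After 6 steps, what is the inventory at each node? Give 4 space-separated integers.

Step 1: demand=5,sold=2 ship[2->3]=4 ship[1->2]=3 ship[0->1]=5 prod=4 -> inv=[9 5 4 4]
Step 2: demand=5,sold=4 ship[2->3]=4 ship[1->2]=3 ship[0->1]=5 prod=4 -> inv=[8 7 3 4]
Step 3: demand=5,sold=4 ship[2->3]=3 ship[1->2]=3 ship[0->1]=5 prod=4 -> inv=[7 9 3 3]
Step 4: demand=5,sold=3 ship[2->3]=3 ship[1->2]=3 ship[0->1]=5 prod=4 -> inv=[6 11 3 3]
Step 5: demand=5,sold=3 ship[2->3]=3 ship[1->2]=3 ship[0->1]=5 prod=4 -> inv=[5 13 3 3]
Step 6: demand=5,sold=3 ship[2->3]=3 ship[1->2]=3 ship[0->1]=5 prod=4 -> inv=[4 15 3 3]

4 15 3 3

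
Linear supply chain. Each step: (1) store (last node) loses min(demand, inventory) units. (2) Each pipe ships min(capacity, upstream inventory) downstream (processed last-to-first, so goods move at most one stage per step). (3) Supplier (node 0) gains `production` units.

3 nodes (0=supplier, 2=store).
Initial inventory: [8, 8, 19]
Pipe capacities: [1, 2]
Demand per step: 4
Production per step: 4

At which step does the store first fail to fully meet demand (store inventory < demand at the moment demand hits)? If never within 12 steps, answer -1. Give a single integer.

Step 1: demand=4,sold=4 ship[1->2]=2 ship[0->1]=1 prod=4 -> [11 7 17]
Step 2: demand=4,sold=4 ship[1->2]=2 ship[0->1]=1 prod=4 -> [14 6 15]
Step 3: demand=4,sold=4 ship[1->2]=2 ship[0->1]=1 prod=4 -> [17 5 13]
Step 4: demand=4,sold=4 ship[1->2]=2 ship[0->1]=1 prod=4 -> [20 4 11]
Step 5: demand=4,sold=4 ship[1->2]=2 ship[0->1]=1 prod=4 -> [23 3 9]
Step 6: demand=4,sold=4 ship[1->2]=2 ship[0->1]=1 prod=4 -> [26 2 7]
Step 7: demand=4,sold=4 ship[1->2]=2 ship[0->1]=1 prod=4 -> [29 1 5]
Step 8: demand=4,sold=4 ship[1->2]=1 ship[0->1]=1 prod=4 -> [32 1 2]
Step 9: demand=4,sold=2 ship[1->2]=1 ship[0->1]=1 prod=4 -> [35 1 1]
Step 10: demand=4,sold=1 ship[1->2]=1 ship[0->1]=1 prod=4 -> [38 1 1]
Step 11: demand=4,sold=1 ship[1->2]=1 ship[0->1]=1 prod=4 -> [41 1 1]
Step 12: demand=4,sold=1 ship[1->2]=1 ship[0->1]=1 prod=4 -> [44 1 1]
First stockout at step 9

9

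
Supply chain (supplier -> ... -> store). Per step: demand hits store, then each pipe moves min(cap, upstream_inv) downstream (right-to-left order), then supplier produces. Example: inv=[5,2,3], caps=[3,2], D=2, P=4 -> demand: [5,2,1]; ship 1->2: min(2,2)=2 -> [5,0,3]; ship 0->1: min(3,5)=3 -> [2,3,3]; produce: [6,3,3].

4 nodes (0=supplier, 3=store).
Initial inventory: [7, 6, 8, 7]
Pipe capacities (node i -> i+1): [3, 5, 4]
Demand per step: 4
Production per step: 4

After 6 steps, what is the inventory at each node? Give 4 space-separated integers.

Step 1: demand=4,sold=4 ship[2->3]=4 ship[1->2]=5 ship[0->1]=3 prod=4 -> inv=[8 4 9 7]
Step 2: demand=4,sold=4 ship[2->3]=4 ship[1->2]=4 ship[0->1]=3 prod=4 -> inv=[9 3 9 7]
Step 3: demand=4,sold=4 ship[2->3]=4 ship[1->2]=3 ship[0->1]=3 prod=4 -> inv=[10 3 8 7]
Step 4: demand=4,sold=4 ship[2->3]=4 ship[1->2]=3 ship[0->1]=3 prod=4 -> inv=[11 3 7 7]
Step 5: demand=4,sold=4 ship[2->3]=4 ship[1->2]=3 ship[0->1]=3 prod=4 -> inv=[12 3 6 7]
Step 6: demand=4,sold=4 ship[2->3]=4 ship[1->2]=3 ship[0->1]=3 prod=4 -> inv=[13 3 5 7]

13 3 5 7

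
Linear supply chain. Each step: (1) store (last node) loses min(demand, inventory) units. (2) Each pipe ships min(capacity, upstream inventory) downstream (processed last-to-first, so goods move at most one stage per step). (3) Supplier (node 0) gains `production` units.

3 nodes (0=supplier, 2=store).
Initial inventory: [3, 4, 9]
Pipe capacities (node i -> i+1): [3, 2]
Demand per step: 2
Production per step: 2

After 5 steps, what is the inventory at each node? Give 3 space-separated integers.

Step 1: demand=2,sold=2 ship[1->2]=2 ship[0->1]=3 prod=2 -> inv=[2 5 9]
Step 2: demand=2,sold=2 ship[1->2]=2 ship[0->1]=2 prod=2 -> inv=[2 5 9]
Step 3: demand=2,sold=2 ship[1->2]=2 ship[0->1]=2 prod=2 -> inv=[2 5 9]
Step 4: demand=2,sold=2 ship[1->2]=2 ship[0->1]=2 prod=2 -> inv=[2 5 9]
Step 5: demand=2,sold=2 ship[1->2]=2 ship[0->1]=2 prod=2 -> inv=[2 5 9]

2 5 9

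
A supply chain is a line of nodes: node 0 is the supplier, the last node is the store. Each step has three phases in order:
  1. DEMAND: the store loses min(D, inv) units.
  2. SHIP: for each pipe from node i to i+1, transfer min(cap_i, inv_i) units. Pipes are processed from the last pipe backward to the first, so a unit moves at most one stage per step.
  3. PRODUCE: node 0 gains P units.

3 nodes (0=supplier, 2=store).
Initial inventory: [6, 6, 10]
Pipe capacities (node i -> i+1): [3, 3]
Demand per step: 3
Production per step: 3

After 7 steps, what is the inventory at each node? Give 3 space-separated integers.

Step 1: demand=3,sold=3 ship[1->2]=3 ship[0->1]=3 prod=3 -> inv=[6 6 10]
Step 2: demand=3,sold=3 ship[1->2]=3 ship[0->1]=3 prod=3 -> inv=[6 6 10]
Step 3: demand=3,sold=3 ship[1->2]=3 ship[0->1]=3 prod=3 -> inv=[6 6 10]
Step 4: demand=3,sold=3 ship[1->2]=3 ship[0->1]=3 prod=3 -> inv=[6 6 10]
Step 5: demand=3,sold=3 ship[1->2]=3 ship[0->1]=3 prod=3 -> inv=[6 6 10]
Step 6: demand=3,sold=3 ship[1->2]=3 ship[0->1]=3 prod=3 -> inv=[6 6 10]
Step 7: demand=3,sold=3 ship[1->2]=3 ship[0->1]=3 prod=3 -> inv=[6 6 10]

6 6 10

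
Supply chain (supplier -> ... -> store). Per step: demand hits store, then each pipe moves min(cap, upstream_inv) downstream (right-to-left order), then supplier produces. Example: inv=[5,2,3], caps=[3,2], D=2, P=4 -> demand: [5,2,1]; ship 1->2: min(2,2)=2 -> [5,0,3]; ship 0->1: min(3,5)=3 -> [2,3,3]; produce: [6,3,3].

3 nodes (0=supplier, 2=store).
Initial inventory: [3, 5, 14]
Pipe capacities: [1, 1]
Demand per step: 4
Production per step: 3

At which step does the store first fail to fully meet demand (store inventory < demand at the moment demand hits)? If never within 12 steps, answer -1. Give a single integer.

Step 1: demand=4,sold=4 ship[1->2]=1 ship[0->1]=1 prod=3 -> [5 5 11]
Step 2: demand=4,sold=4 ship[1->2]=1 ship[0->1]=1 prod=3 -> [7 5 8]
Step 3: demand=4,sold=4 ship[1->2]=1 ship[0->1]=1 prod=3 -> [9 5 5]
Step 4: demand=4,sold=4 ship[1->2]=1 ship[0->1]=1 prod=3 -> [11 5 2]
Step 5: demand=4,sold=2 ship[1->2]=1 ship[0->1]=1 prod=3 -> [13 5 1]
Step 6: demand=4,sold=1 ship[1->2]=1 ship[0->1]=1 prod=3 -> [15 5 1]
Step 7: demand=4,sold=1 ship[1->2]=1 ship[0->1]=1 prod=3 -> [17 5 1]
Step 8: demand=4,sold=1 ship[1->2]=1 ship[0->1]=1 prod=3 -> [19 5 1]
Step 9: demand=4,sold=1 ship[1->2]=1 ship[0->1]=1 prod=3 -> [21 5 1]
Step 10: demand=4,sold=1 ship[1->2]=1 ship[0->1]=1 prod=3 -> [23 5 1]
Step 11: demand=4,sold=1 ship[1->2]=1 ship[0->1]=1 prod=3 -> [25 5 1]
Step 12: demand=4,sold=1 ship[1->2]=1 ship[0->1]=1 prod=3 -> [27 5 1]
First stockout at step 5

5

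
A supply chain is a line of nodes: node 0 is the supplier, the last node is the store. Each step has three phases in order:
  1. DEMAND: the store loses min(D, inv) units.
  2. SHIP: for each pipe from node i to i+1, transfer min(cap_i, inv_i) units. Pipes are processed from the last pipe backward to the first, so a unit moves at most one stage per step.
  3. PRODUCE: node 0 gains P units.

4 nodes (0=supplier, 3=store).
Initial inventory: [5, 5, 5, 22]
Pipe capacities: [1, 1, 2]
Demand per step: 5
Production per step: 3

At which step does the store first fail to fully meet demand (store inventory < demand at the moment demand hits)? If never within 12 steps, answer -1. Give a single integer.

Step 1: demand=5,sold=5 ship[2->3]=2 ship[1->2]=1 ship[0->1]=1 prod=3 -> [7 5 4 19]
Step 2: demand=5,sold=5 ship[2->3]=2 ship[1->2]=1 ship[0->1]=1 prod=3 -> [9 5 3 16]
Step 3: demand=5,sold=5 ship[2->3]=2 ship[1->2]=1 ship[0->1]=1 prod=3 -> [11 5 2 13]
Step 4: demand=5,sold=5 ship[2->3]=2 ship[1->2]=1 ship[0->1]=1 prod=3 -> [13 5 1 10]
Step 5: demand=5,sold=5 ship[2->3]=1 ship[1->2]=1 ship[0->1]=1 prod=3 -> [15 5 1 6]
Step 6: demand=5,sold=5 ship[2->3]=1 ship[1->2]=1 ship[0->1]=1 prod=3 -> [17 5 1 2]
Step 7: demand=5,sold=2 ship[2->3]=1 ship[1->2]=1 ship[0->1]=1 prod=3 -> [19 5 1 1]
Step 8: demand=5,sold=1 ship[2->3]=1 ship[1->2]=1 ship[0->1]=1 prod=3 -> [21 5 1 1]
Step 9: demand=5,sold=1 ship[2->3]=1 ship[1->2]=1 ship[0->1]=1 prod=3 -> [23 5 1 1]
Step 10: demand=5,sold=1 ship[2->3]=1 ship[1->2]=1 ship[0->1]=1 prod=3 -> [25 5 1 1]
Step 11: demand=5,sold=1 ship[2->3]=1 ship[1->2]=1 ship[0->1]=1 prod=3 -> [27 5 1 1]
Step 12: demand=5,sold=1 ship[2->3]=1 ship[1->2]=1 ship[0->1]=1 prod=3 -> [29 5 1 1]
First stockout at step 7

7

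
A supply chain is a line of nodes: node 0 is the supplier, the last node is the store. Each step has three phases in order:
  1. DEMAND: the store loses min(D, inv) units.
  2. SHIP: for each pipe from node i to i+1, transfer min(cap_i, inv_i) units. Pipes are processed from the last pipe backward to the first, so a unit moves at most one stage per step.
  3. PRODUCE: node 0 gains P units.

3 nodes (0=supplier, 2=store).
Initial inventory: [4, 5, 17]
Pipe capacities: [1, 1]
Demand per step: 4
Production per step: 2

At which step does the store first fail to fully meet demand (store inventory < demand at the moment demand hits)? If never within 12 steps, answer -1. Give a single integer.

Step 1: demand=4,sold=4 ship[1->2]=1 ship[0->1]=1 prod=2 -> [5 5 14]
Step 2: demand=4,sold=4 ship[1->2]=1 ship[0->1]=1 prod=2 -> [6 5 11]
Step 3: demand=4,sold=4 ship[1->2]=1 ship[0->1]=1 prod=2 -> [7 5 8]
Step 4: demand=4,sold=4 ship[1->2]=1 ship[0->1]=1 prod=2 -> [8 5 5]
Step 5: demand=4,sold=4 ship[1->2]=1 ship[0->1]=1 prod=2 -> [9 5 2]
Step 6: demand=4,sold=2 ship[1->2]=1 ship[0->1]=1 prod=2 -> [10 5 1]
Step 7: demand=4,sold=1 ship[1->2]=1 ship[0->1]=1 prod=2 -> [11 5 1]
Step 8: demand=4,sold=1 ship[1->2]=1 ship[0->1]=1 prod=2 -> [12 5 1]
Step 9: demand=4,sold=1 ship[1->2]=1 ship[0->1]=1 prod=2 -> [13 5 1]
Step 10: demand=4,sold=1 ship[1->2]=1 ship[0->1]=1 prod=2 -> [14 5 1]
Step 11: demand=4,sold=1 ship[1->2]=1 ship[0->1]=1 prod=2 -> [15 5 1]
Step 12: demand=4,sold=1 ship[1->2]=1 ship[0->1]=1 prod=2 -> [16 5 1]
First stockout at step 6

6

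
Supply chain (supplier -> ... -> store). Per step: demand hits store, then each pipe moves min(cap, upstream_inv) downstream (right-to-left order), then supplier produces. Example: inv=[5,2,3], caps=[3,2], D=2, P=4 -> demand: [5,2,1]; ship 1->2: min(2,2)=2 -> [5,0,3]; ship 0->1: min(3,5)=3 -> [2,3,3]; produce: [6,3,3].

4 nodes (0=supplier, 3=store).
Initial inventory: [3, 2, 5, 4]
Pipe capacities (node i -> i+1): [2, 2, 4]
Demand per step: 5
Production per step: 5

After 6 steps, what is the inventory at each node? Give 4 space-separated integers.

Step 1: demand=5,sold=4 ship[2->3]=4 ship[1->2]=2 ship[0->1]=2 prod=5 -> inv=[6 2 3 4]
Step 2: demand=5,sold=4 ship[2->3]=3 ship[1->2]=2 ship[0->1]=2 prod=5 -> inv=[9 2 2 3]
Step 3: demand=5,sold=3 ship[2->3]=2 ship[1->2]=2 ship[0->1]=2 prod=5 -> inv=[12 2 2 2]
Step 4: demand=5,sold=2 ship[2->3]=2 ship[1->2]=2 ship[0->1]=2 prod=5 -> inv=[15 2 2 2]
Step 5: demand=5,sold=2 ship[2->3]=2 ship[1->2]=2 ship[0->1]=2 prod=5 -> inv=[18 2 2 2]
Step 6: demand=5,sold=2 ship[2->3]=2 ship[1->2]=2 ship[0->1]=2 prod=5 -> inv=[21 2 2 2]

21 2 2 2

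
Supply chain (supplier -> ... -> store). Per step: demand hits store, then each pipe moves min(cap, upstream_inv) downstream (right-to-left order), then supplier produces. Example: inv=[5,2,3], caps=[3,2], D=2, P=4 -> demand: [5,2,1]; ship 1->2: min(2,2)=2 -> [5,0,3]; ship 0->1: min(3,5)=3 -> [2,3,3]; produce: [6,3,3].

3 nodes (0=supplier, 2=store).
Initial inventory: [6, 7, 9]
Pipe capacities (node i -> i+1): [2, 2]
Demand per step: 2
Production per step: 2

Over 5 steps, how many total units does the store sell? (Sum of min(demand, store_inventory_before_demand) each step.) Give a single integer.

Answer: 10

Derivation:
Step 1: sold=2 (running total=2) -> [6 7 9]
Step 2: sold=2 (running total=4) -> [6 7 9]
Step 3: sold=2 (running total=6) -> [6 7 9]
Step 4: sold=2 (running total=8) -> [6 7 9]
Step 5: sold=2 (running total=10) -> [6 7 9]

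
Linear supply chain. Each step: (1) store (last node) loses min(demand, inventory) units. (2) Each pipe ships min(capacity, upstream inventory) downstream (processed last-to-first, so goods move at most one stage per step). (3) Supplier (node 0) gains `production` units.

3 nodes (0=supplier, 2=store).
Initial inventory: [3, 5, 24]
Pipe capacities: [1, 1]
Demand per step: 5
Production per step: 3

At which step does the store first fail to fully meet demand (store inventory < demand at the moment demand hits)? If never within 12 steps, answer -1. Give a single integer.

Step 1: demand=5,sold=5 ship[1->2]=1 ship[0->1]=1 prod=3 -> [5 5 20]
Step 2: demand=5,sold=5 ship[1->2]=1 ship[0->1]=1 prod=3 -> [7 5 16]
Step 3: demand=5,sold=5 ship[1->2]=1 ship[0->1]=1 prod=3 -> [9 5 12]
Step 4: demand=5,sold=5 ship[1->2]=1 ship[0->1]=1 prod=3 -> [11 5 8]
Step 5: demand=5,sold=5 ship[1->2]=1 ship[0->1]=1 prod=3 -> [13 5 4]
Step 6: demand=5,sold=4 ship[1->2]=1 ship[0->1]=1 prod=3 -> [15 5 1]
Step 7: demand=5,sold=1 ship[1->2]=1 ship[0->1]=1 prod=3 -> [17 5 1]
Step 8: demand=5,sold=1 ship[1->2]=1 ship[0->1]=1 prod=3 -> [19 5 1]
Step 9: demand=5,sold=1 ship[1->2]=1 ship[0->1]=1 prod=3 -> [21 5 1]
Step 10: demand=5,sold=1 ship[1->2]=1 ship[0->1]=1 prod=3 -> [23 5 1]
Step 11: demand=5,sold=1 ship[1->2]=1 ship[0->1]=1 prod=3 -> [25 5 1]
Step 12: demand=5,sold=1 ship[1->2]=1 ship[0->1]=1 prod=3 -> [27 5 1]
First stockout at step 6

6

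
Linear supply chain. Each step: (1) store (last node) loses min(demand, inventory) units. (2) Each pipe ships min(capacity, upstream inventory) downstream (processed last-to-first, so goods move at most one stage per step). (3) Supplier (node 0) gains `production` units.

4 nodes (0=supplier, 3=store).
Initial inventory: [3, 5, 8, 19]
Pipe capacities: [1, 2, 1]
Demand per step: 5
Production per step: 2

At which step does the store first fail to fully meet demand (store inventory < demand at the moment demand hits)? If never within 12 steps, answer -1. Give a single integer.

Step 1: demand=5,sold=5 ship[2->3]=1 ship[1->2]=2 ship[0->1]=1 prod=2 -> [4 4 9 15]
Step 2: demand=5,sold=5 ship[2->3]=1 ship[1->2]=2 ship[0->1]=1 prod=2 -> [5 3 10 11]
Step 3: demand=5,sold=5 ship[2->3]=1 ship[1->2]=2 ship[0->1]=1 prod=2 -> [6 2 11 7]
Step 4: demand=5,sold=5 ship[2->3]=1 ship[1->2]=2 ship[0->1]=1 prod=2 -> [7 1 12 3]
Step 5: demand=5,sold=3 ship[2->3]=1 ship[1->2]=1 ship[0->1]=1 prod=2 -> [8 1 12 1]
Step 6: demand=5,sold=1 ship[2->3]=1 ship[1->2]=1 ship[0->1]=1 prod=2 -> [9 1 12 1]
Step 7: demand=5,sold=1 ship[2->3]=1 ship[1->2]=1 ship[0->1]=1 prod=2 -> [10 1 12 1]
Step 8: demand=5,sold=1 ship[2->3]=1 ship[1->2]=1 ship[0->1]=1 prod=2 -> [11 1 12 1]
Step 9: demand=5,sold=1 ship[2->3]=1 ship[1->2]=1 ship[0->1]=1 prod=2 -> [12 1 12 1]
Step 10: demand=5,sold=1 ship[2->3]=1 ship[1->2]=1 ship[0->1]=1 prod=2 -> [13 1 12 1]
Step 11: demand=5,sold=1 ship[2->3]=1 ship[1->2]=1 ship[0->1]=1 prod=2 -> [14 1 12 1]
Step 12: demand=5,sold=1 ship[2->3]=1 ship[1->2]=1 ship[0->1]=1 prod=2 -> [15 1 12 1]
First stockout at step 5

5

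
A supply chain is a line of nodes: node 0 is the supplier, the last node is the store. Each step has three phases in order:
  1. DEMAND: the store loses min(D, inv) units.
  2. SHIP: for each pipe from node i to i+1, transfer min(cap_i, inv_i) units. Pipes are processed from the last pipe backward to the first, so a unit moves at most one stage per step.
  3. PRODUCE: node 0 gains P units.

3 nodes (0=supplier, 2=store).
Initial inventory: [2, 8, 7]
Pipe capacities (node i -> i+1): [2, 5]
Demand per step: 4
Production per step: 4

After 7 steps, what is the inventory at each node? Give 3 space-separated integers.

Step 1: demand=4,sold=4 ship[1->2]=5 ship[0->1]=2 prod=4 -> inv=[4 5 8]
Step 2: demand=4,sold=4 ship[1->2]=5 ship[0->1]=2 prod=4 -> inv=[6 2 9]
Step 3: demand=4,sold=4 ship[1->2]=2 ship[0->1]=2 prod=4 -> inv=[8 2 7]
Step 4: demand=4,sold=4 ship[1->2]=2 ship[0->1]=2 prod=4 -> inv=[10 2 5]
Step 5: demand=4,sold=4 ship[1->2]=2 ship[0->1]=2 prod=4 -> inv=[12 2 3]
Step 6: demand=4,sold=3 ship[1->2]=2 ship[0->1]=2 prod=4 -> inv=[14 2 2]
Step 7: demand=4,sold=2 ship[1->2]=2 ship[0->1]=2 prod=4 -> inv=[16 2 2]

16 2 2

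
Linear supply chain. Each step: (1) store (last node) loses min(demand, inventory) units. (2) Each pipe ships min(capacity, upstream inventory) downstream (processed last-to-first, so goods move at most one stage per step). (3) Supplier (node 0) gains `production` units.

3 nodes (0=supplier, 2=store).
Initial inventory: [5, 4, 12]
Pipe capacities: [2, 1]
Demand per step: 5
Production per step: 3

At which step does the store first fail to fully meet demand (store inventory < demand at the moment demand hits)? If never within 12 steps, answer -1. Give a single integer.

Step 1: demand=5,sold=5 ship[1->2]=1 ship[0->1]=2 prod=3 -> [6 5 8]
Step 2: demand=5,sold=5 ship[1->2]=1 ship[0->1]=2 prod=3 -> [7 6 4]
Step 3: demand=5,sold=4 ship[1->2]=1 ship[0->1]=2 prod=3 -> [8 7 1]
Step 4: demand=5,sold=1 ship[1->2]=1 ship[0->1]=2 prod=3 -> [9 8 1]
Step 5: demand=5,sold=1 ship[1->2]=1 ship[0->1]=2 prod=3 -> [10 9 1]
Step 6: demand=5,sold=1 ship[1->2]=1 ship[0->1]=2 prod=3 -> [11 10 1]
Step 7: demand=5,sold=1 ship[1->2]=1 ship[0->1]=2 prod=3 -> [12 11 1]
Step 8: demand=5,sold=1 ship[1->2]=1 ship[0->1]=2 prod=3 -> [13 12 1]
Step 9: demand=5,sold=1 ship[1->2]=1 ship[0->1]=2 prod=3 -> [14 13 1]
Step 10: demand=5,sold=1 ship[1->2]=1 ship[0->1]=2 prod=3 -> [15 14 1]
Step 11: demand=5,sold=1 ship[1->2]=1 ship[0->1]=2 prod=3 -> [16 15 1]
Step 12: demand=5,sold=1 ship[1->2]=1 ship[0->1]=2 prod=3 -> [17 16 1]
First stockout at step 3

3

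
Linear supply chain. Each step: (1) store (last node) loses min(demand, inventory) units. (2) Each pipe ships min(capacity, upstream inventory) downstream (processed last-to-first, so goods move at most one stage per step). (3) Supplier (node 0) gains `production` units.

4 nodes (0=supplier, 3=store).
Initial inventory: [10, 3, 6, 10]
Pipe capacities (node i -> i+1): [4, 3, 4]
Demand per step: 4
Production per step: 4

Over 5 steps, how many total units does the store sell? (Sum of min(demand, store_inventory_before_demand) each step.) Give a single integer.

Answer: 20

Derivation:
Step 1: sold=4 (running total=4) -> [10 4 5 10]
Step 2: sold=4 (running total=8) -> [10 5 4 10]
Step 3: sold=4 (running total=12) -> [10 6 3 10]
Step 4: sold=4 (running total=16) -> [10 7 3 9]
Step 5: sold=4 (running total=20) -> [10 8 3 8]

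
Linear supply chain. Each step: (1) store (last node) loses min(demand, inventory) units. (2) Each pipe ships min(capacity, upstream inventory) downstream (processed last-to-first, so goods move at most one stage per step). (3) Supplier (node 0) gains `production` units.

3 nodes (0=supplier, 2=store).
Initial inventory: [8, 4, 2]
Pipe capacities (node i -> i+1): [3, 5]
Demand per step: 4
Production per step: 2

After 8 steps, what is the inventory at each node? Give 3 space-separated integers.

Step 1: demand=4,sold=2 ship[1->2]=4 ship[0->1]=3 prod=2 -> inv=[7 3 4]
Step 2: demand=4,sold=4 ship[1->2]=3 ship[0->1]=3 prod=2 -> inv=[6 3 3]
Step 3: demand=4,sold=3 ship[1->2]=3 ship[0->1]=3 prod=2 -> inv=[5 3 3]
Step 4: demand=4,sold=3 ship[1->2]=3 ship[0->1]=3 prod=2 -> inv=[4 3 3]
Step 5: demand=4,sold=3 ship[1->2]=3 ship[0->1]=3 prod=2 -> inv=[3 3 3]
Step 6: demand=4,sold=3 ship[1->2]=3 ship[0->1]=3 prod=2 -> inv=[2 3 3]
Step 7: demand=4,sold=3 ship[1->2]=3 ship[0->1]=2 prod=2 -> inv=[2 2 3]
Step 8: demand=4,sold=3 ship[1->2]=2 ship[0->1]=2 prod=2 -> inv=[2 2 2]

2 2 2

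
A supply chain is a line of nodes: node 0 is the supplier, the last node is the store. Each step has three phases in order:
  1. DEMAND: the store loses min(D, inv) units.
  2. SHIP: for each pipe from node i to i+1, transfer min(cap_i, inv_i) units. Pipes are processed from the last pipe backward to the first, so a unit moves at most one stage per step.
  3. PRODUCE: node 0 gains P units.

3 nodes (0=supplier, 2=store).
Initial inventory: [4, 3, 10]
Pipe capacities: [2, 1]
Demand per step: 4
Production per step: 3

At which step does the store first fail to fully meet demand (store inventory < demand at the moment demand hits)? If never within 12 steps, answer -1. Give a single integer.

Step 1: demand=4,sold=4 ship[1->2]=1 ship[0->1]=2 prod=3 -> [5 4 7]
Step 2: demand=4,sold=4 ship[1->2]=1 ship[0->1]=2 prod=3 -> [6 5 4]
Step 3: demand=4,sold=4 ship[1->2]=1 ship[0->1]=2 prod=3 -> [7 6 1]
Step 4: demand=4,sold=1 ship[1->2]=1 ship[0->1]=2 prod=3 -> [8 7 1]
Step 5: demand=4,sold=1 ship[1->2]=1 ship[0->1]=2 prod=3 -> [9 8 1]
Step 6: demand=4,sold=1 ship[1->2]=1 ship[0->1]=2 prod=3 -> [10 9 1]
Step 7: demand=4,sold=1 ship[1->2]=1 ship[0->1]=2 prod=3 -> [11 10 1]
Step 8: demand=4,sold=1 ship[1->2]=1 ship[0->1]=2 prod=3 -> [12 11 1]
Step 9: demand=4,sold=1 ship[1->2]=1 ship[0->1]=2 prod=3 -> [13 12 1]
Step 10: demand=4,sold=1 ship[1->2]=1 ship[0->1]=2 prod=3 -> [14 13 1]
Step 11: demand=4,sold=1 ship[1->2]=1 ship[0->1]=2 prod=3 -> [15 14 1]
Step 12: demand=4,sold=1 ship[1->2]=1 ship[0->1]=2 prod=3 -> [16 15 1]
First stockout at step 4

4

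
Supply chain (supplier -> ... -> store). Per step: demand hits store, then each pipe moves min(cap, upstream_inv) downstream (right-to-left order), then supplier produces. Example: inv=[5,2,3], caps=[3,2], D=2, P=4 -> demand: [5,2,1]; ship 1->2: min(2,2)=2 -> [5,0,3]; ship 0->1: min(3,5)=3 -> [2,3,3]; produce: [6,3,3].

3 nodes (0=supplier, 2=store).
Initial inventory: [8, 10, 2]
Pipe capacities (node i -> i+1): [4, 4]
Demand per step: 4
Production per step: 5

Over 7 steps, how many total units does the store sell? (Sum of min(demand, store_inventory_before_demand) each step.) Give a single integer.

Answer: 26

Derivation:
Step 1: sold=2 (running total=2) -> [9 10 4]
Step 2: sold=4 (running total=6) -> [10 10 4]
Step 3: sold=4 (running total=10) -> [11 10 4]
Step 4: sold=4 (running total=14) -> [12 10 4]
Step 5: sold=4 (running total=18) -> [13 10 4]
Step 6: sold=4 (running total=22) -> [14 10 4]
Step 7: sold=4 (running total=26) -> [15 10 4]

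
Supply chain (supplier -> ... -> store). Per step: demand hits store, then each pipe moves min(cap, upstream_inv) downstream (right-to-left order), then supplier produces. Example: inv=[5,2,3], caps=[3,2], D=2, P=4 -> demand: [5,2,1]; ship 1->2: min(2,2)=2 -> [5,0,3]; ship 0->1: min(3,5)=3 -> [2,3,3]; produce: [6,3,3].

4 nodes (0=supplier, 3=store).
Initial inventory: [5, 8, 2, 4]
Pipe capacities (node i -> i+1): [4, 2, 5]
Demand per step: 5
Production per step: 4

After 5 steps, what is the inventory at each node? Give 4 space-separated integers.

Step 1: demand=5,sold=4 ship[2->3]=2 ship[1->2]=2 ship[0->1]=4 prod=4 -> inv=[5 10 2 2]
Step 2: demand=5,sold=2 ship[2->3]=2 ship[1->2]=2 ship[0->1]=4 prod=4 -> inv=[5 12 2 2]
Step 3: demand=5,sold=2 ship[2->3]=2 ship[1->2]=2 ship[0->1]=4 prod=4 -> inv=[5 14 2 2]
Step 4: demand=5,sold=2 ship[2->3]=2 ship[1->2]=2 ship[0->1]=4 prod=4 -> inv=[5 16 2 2]
Step 5: demand=5,sold=2 ship[2->3]=2 ship[1->2]=2 ship[0->1]=4 prod=4 -> inv=[5 18 2 2]

5 18 2 2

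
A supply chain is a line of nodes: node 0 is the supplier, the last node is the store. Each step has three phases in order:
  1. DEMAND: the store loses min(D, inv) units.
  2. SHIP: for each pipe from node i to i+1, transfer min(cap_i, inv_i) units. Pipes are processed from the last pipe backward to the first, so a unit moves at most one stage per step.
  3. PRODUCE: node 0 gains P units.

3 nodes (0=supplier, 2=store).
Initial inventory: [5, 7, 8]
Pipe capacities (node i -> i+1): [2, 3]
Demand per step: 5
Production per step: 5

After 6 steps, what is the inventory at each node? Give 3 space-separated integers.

Step 1: demand=5,sold=5 ship[1->2]=3 ship[0->1]=2 prod=5 -> inv=[8 6 6]
Step 2: demand=5,sold=5 ship[1->2]=3 ship[0->1]=2 prod=5 -> inv=[11 5 4]
Step 3: demand=5,sold=4 ship[1->2]=3 ship[0->1]=2 prod=5 -> inv=[14 4 3]
Step 4: demand=5,sold=3 ship[1->2]=3 ship[0->1]=2 prod=5 -> inv=[17 3 3]
Step 5: demand=5,sold=3 ship[1->2]=3 ship[0->1]=2 prod=5 -> inv=[20 2 3]
Step 6: demand=5,sold=3 ship[1->2]=2 ship[0->1]=2 prod=5 -> inv=[23 2 2]

23 2 2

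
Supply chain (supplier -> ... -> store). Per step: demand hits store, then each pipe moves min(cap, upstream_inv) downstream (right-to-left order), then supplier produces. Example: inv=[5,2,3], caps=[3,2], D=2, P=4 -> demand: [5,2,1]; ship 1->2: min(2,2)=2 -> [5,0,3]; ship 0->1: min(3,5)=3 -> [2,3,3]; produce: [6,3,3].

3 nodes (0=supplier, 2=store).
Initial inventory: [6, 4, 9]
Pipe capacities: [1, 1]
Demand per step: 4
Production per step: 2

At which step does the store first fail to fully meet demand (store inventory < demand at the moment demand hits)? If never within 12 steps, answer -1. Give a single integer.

Step 1: demand=4,sold=4 ship[1->2]=1 ship[0->1]=1 prod=2 -> [7 4 6]
Step 2: demand=4,sold=4 ship[1->2]=1 ship[0->1]=1 prod=2 -> [8 4 3]
Step 3: demand=4,sold=3 ship[1->2]=1 ship[0->1]=1 prod=2 -> [9 4 1]
Step 4: demand=4,sold=1 ship[1->2]=1 ship[0->1]=1 prod=2 -> [10 4 1]
Step 5: demand=4,sold=1 ship[1->2]=1 ship[0->1]=1 prod=2 -> [11 4 1]
Step 6: demand=4,sold=1 ship[1->2]=1 ship[0->1]=1 prod=2 -> [12 4 1]
Step 7: demand=4,sold=1 ship[1->2]=1 ship[0->1]=1 prod=2 -> [13 4 1]
Step 8: demand=4,sold=1 ship[1->2]=1 ship[0->1]=1 prod=2 -> [14 4 1]
Step 9: demand=4,sold=1 ship[1->2]=1 ship[0->1]=1 prod=2 -> [15 4 1]
Step 10: demand=4,sold=1 ship[1->2]=1 ship[0->1]=1 prod=2 -> [16 4 1]
Step 11: demand=4,sold=1 ship[1->2]=1 ship[0->1]=1 prod=2 -> [17 4 1]
Step 12: demand=4,sold=1 ship[1->2]=1 ship[0->1]=1 prod=2 -> [18 4 1]
First stockout at step 3

3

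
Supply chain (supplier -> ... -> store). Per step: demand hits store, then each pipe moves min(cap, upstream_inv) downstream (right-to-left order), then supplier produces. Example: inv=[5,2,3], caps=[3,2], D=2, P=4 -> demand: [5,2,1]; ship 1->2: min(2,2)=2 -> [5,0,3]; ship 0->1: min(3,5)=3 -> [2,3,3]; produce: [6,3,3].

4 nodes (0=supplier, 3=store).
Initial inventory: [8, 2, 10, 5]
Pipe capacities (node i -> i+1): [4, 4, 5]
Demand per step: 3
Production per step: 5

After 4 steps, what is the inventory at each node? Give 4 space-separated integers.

Step 1: demand=3,sold=3 ship[2->3]=5 ship[1->2]=2 ship[0->1]=4 prod=5 -> inv=[9 4 7 7]
Step 2: demand=3,sold=3 ship[2->3]=5 ship[1->2]=4 ship[0->1]=4 prod=5 -> inv=[10 4 6 9]
Step 3: demand=3,sold=3 ship[2->3]=5 ship[1->2]=4 ship[0->1]=4 prod=5 -> inv=[11 4 5 11]
Step 4: demand=3,sold=3 ship[2->3]=5 ship[1->2]=4 ship[0->1]=4 prod=5 -> inv=[12 4 4 13]

12 4 4 13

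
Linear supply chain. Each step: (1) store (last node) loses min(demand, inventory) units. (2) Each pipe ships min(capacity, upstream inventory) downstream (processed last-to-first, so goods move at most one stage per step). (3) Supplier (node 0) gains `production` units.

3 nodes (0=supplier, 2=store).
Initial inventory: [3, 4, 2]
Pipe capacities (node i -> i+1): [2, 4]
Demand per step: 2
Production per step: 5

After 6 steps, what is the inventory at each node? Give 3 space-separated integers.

Step 1: demand=2,sold=2 ship[1->2]=4 ship[0->1]=2 prod=5 -> inv=[6 2 4]
Step 2: demand=2,sold=2 ship[1->2]=2 ship[0->1]=2 prod=5 -> inv=[9 2 4]
Step 3: demand=2,sold=2 ship[1->2]=2 ship[0->1]=2 prod=5 -> inv=[12 2 4]
Step 4: demand=2,sold=2 ship[1->2]=2 ship[0->1]=2 prod=5 -> inv=[15 2 4]
Step 5: demand=2,sold=2 ship[1->2]=2 ship[0->1]=2 prod=5 -> inv=[18 2 4]
Step 6: demand=2,sold=2 ship[1->2]=2 ship[0->1]=2 prod=5 -> inv=[21 2 4]

21 2 4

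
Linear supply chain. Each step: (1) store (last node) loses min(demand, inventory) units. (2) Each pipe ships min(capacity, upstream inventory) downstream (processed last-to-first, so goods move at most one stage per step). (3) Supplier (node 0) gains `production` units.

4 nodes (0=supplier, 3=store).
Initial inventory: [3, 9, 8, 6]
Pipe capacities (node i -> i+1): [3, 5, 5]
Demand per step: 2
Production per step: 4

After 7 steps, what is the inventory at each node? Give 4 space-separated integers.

Step 1: demand=2,sold=2 ship[2->3]=5 ship[1->2]=5 ship[0->1]=3 prod=4 -> inv=[4 7 8 9]
Step 2: demand=2,sold=2 ship[2->3]=5 ship[1->2]=5 ship[0->1]=3 prod=4 -> inv=[5 5 8 12]
Step 3: demand=2,sold=2 ship[2->3]=5 ship[1->2]=5 ship[0->1]=3 prod=4 -> inv=[6 3 8 15]
Step 4: demand=2,sold=2 ship[2->3]=5 ship[1->2]=3 ship[0->1]=3 prod=4 -> inv=[7 3 6 18]
Step 5: demand=2,sold=2 ship[2->3]=5 ship[1->2]=3 ship[0->1]=3 prod=4 -> inv=[8 3 4 21]
Step 6: demand=2,sold=2 ship[2->3]=4 ship[1->2]=3 ship[0->1]=3 prod=4 -> inv=[9 3 3 23]
Step 7: demand=2,sold=2 ship[2->3]=3 ship[1->2]=3 ship[0->1]=3 prod=4 -> inv=[10 3 3 24]

10 3 3 24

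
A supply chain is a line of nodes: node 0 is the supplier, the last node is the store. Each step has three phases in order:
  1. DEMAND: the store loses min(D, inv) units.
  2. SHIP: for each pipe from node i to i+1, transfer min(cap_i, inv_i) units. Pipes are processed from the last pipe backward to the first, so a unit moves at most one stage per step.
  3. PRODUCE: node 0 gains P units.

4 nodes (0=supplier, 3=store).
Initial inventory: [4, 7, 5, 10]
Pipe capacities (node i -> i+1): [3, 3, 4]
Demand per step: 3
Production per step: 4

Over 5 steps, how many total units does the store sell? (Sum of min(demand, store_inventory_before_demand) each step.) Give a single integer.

Step 1: sold=3 (running total=3) -> [5 7 4 11]
Step 2: sold=3 (running total=6) -> [6 7 3 12]
Step 3: sold=3 (running total=9) -> [7 7 3 12]
Step 4: sold=3 (running total=12) -> [8 7 3 12]
Step 5: sold=3 (running total=15) -> [9 7 3 12]

Answer: 15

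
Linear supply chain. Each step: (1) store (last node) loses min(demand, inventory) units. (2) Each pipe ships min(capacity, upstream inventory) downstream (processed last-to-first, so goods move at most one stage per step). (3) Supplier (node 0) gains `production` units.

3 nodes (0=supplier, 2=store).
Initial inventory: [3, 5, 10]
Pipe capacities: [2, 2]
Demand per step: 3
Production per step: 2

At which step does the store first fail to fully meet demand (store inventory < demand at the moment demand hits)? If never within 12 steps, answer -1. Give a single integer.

Step 1: demand=3,sold=3 ship[1->2]=2 ship[0->1]=2 prod=2 -> [3 5 9]
Step 2: demand=3,sold=3 ship[1->2]=2 ship[0->1]=2 prod=2 -> [3 5 8]
Step 3: demand=3,sold=3 ship[1->2]=2 ship[0->1]=2 prod=2 -> [3 5 7]
Step 4: demand=3,sold=3 ship[1->2]=2 ship[0->1]=2 prod=2 -> [3 5 6]
Step 5: demand=3,sold=3 ship[1->2]=2 ship[0->1]=2 prod=2 -> [3 5 5]
Step 6: demand=3,sold=3 ship[1->2]=2 ship[0->1]=2 prod=2 -> [3 5 4]
Step 7: demand=3,sold=3 ship[1->2]=2 ship[0->1]=2 prod=2 -> [3 5 3]
Step 8: demand=3,sold=3 ship[1->2]=2 ship[0->1]=2 prod=2 -> [3 5 2]
Step 9: demand=3,sold=2 ship[1->2]=2 ship[0->1]=2 prod=2 -> [3 5 2]
Step 10: demand=3,sold=2 ship[1->2]=2 ship[0->1]=2 prod=2 -> [3 5 2]
Step 11: demand=3,sold=2 ship[1->2]=2 ship[0->1]=2 prod=2 -> [3 5 2]
Step 12: demand=3,sold=2 ship[1->2]=2 ship[0->1]=2 prod=2 -> [3 5 2]
First stockout at step 9

9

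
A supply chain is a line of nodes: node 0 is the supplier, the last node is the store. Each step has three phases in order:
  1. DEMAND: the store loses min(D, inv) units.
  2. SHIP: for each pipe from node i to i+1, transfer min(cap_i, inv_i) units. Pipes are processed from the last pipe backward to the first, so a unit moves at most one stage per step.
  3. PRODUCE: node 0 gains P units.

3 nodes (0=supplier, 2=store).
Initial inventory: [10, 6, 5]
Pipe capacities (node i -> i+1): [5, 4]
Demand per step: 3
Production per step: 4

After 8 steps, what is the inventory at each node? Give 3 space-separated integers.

Step 1: demand=3,sold=3 ship[1->2]=4 ship[0->1]=5 prod=4 -> inv=[9 7 6]
Step 2: demand=3,sold=3 ship[1->2]=4 ship[0->1]=5 prod=4 -> inv=[8 8 7]
Step 3: demand=3,sold=3 ship[1->2]=4 ship[0->1]=5 prod=4 -> inv=[7 9 8]
Step 4: demand=3,sold=3 ship[1->2]=4 ship[0->1]=5 prod=4 -> inv=[6 10 9]
Step 5: demand=3,sold=3 ship[1->2]=4 ship[0->1]=5 prod=4 -> inv=[5 11 10]
Step 6: demand=3,sold=3 ship[1->2]=4 ship[0->1]=5 prod=4 -> inv=[4 12 11]
Step 7: demand=3,sold=3 ship[1->2]=4 ship[0->1]=4 prod=4 -> inv=[4 12 12]
Step 8: demand=3,sold=3 ship[1->2]=4 ship[0->1]=4 prod=4 -> inv=[4 12 13]

4 12 13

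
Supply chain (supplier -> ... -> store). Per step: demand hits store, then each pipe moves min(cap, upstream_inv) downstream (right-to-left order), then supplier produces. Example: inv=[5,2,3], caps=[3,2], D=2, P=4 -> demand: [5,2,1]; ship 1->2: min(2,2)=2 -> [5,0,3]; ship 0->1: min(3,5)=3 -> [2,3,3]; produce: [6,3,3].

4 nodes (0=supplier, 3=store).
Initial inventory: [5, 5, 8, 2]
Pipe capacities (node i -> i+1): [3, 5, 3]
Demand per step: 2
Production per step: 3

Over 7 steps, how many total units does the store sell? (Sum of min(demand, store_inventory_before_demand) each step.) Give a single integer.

Step 1: sold=2 (running total=2) -> [5 3 10 3]
Step 2: sold=2 (running total=4) -> [5 3 10 4]
Step 3: sold=2 (running total=6) -> [5 3 10 5]
Step 4: sold=2 (running total=8) -> [5 3 10 6]
Step 5: sold=2 (running total=10) -> [5 3 10 7]
Step 6: sold=2 (running total=12) -> [5 3 10 8]
Step 7: sold=2 (running total=14) -> [5 3 10 9]

Answer: 14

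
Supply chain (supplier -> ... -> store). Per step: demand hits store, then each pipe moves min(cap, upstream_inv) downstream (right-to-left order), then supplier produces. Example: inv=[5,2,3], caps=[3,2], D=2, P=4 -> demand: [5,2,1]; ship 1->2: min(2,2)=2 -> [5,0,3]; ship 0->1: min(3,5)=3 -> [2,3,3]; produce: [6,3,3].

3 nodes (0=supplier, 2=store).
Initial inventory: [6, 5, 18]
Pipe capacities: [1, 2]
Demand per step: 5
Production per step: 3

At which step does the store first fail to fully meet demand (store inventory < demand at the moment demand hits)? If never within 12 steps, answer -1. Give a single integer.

Step 1: demand=5,sold=5 ship[1->2]=2 ship[0->1]=1 prod=3 -> [8 4 15]
Step 2: demand=5,sold=5 ship[1->2]=2 ship[0->1]=1 prod=3 -> [10 3 12]
Step 3: demand=5,sold=5 ship[1->2]=2 ship[0->1]=1 prod=3 -> [12 2 9]
Step 4: demand=5,sold=5 ship[1->2]=2 ship[0->1]=1 prod=3 -> [14 1 6]
Step 5: demand=5,sold=5 ship[1->2]=1 ship[0->1]=1 prod=3 -> [16 1 2]
Step 6: demand=5,sold=2 ship[1->2]=1 ship[0->1]=1 prod=3 -> [18 1 1]
Step 7: demand=5,sold=1 ship[1->2]=1 ship[0->1]=1 prod=3 -> [20 1 1]
Step 8: demand=5,sold=1 ship[1->2]=1 ship[0->1]=1 prod=3 -> [22 1 1]
Step 9: demand=5,sold=1 ship[1->2]=1 ship[0->1]=1 prod=3 -> [24 1 1]
Step 10: demand=5,sold=1 ship[1->2]=1 ship[0->1]=1 prod=3 -> [26 1 1]
Step 11: demand=5,sold=1 ship[1->2]=1 ship[0->1]=1 prod=3 -> [28 1 1]
Step 12: demand=5,sold=1 ship[1->2]=1 ship[0->1]=1 prod=3 -> [30 1 1]
First stockout at step 6

6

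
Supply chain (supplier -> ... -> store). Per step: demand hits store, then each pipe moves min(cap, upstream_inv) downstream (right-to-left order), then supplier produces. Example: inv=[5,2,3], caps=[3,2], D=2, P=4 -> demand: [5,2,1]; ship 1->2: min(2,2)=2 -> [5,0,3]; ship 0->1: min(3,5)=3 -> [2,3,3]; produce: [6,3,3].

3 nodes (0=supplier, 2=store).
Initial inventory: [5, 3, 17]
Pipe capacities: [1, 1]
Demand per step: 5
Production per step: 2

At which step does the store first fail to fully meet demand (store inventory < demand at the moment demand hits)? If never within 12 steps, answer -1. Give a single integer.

Step 1: demand=5,sold=5 ship[1->2]=1 ship[0->1]=1 prod=2 -> [6 3 13]
Step 2: demand=5,sold=5 ship[1->2]=1 ship[0->1]=1 prod=2 -> [7 3 9]
Step 3: demand=5,sold=5 ship[1->2]=1 ship[0->1]=1 prod=2 -> [8 3 5]
Step 4: demand=5,sold=5 ship[1->2]=1 ship[0->1]=1 prod=2 -> [9 3 1]
Step 5: demand=5,sold=1 ship[1->2]=1 ship[0->1]=1 prod=2 -> [10 3 1]
Step 6: demand=5,sold=1 ship[1->2]=1 ship[0->1]=1 prod=2 -> [11 3 1]
Step 7: demand=5,sold=1 ship[1->2]=1 ship[0->1]=1 prod=2 -> [12 3 1]
Step 8: demand=5,sold=1 ship[1->2]=1 ship[0->1]=1 prod=2 -> [13 3 1]
Step 9: demand=5,sold=1 ship[1->2]=1 ship[0->1]=1 prod=2 -> [14 3 1]
Step 10: demand=5,sold=1 ship[1->2]=1 ship[0->1]=1 prod=2 -> [15 3 1]
Step 11: demand=5,sold=1 ship[1->2]=1 ship[0->1]=1 prod=2 -> [16 3 1]
Step 12: demand=5,sold=1 ship[1->2]=1 ship[0->1]=1 prod=2 -> [17 3 1]
First stockout at step 5

5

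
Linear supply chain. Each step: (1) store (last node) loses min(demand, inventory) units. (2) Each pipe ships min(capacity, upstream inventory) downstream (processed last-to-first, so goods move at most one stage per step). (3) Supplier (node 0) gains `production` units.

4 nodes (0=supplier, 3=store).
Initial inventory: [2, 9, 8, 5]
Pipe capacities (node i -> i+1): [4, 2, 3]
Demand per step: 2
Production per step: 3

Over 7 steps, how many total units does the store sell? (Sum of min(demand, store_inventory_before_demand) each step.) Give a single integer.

Step 1: sold=2 (running total=2) -> [3 9 7 6]
Step 2: sold=2 (running total=4) -> [3 10 6 7]
Step 3: sold=2 (running total=6) -> [3 11 5 8]
Step 4: sold=2 (running total=8) -> [3 12 4 9]
Step 5: sold=2 (running total=10) -> [3 13 3 10]
Step 6: sold=2 (running total=12) -> [3 14 2 11]
Step 7: sold=2 (running total=14) -> [3 15 2 11]

Answer: 14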